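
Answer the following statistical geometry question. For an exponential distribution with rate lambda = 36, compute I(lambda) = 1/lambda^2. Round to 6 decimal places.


Fisher information for exponential: I(lambda) = 1/lambda^2.
lambda = 36, lambda^2 = 1296.
I = 1/1296 = 0.000772

0.000772


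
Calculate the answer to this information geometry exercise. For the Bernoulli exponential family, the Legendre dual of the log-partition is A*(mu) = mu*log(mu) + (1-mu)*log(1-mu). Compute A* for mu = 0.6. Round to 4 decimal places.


Legendre transform for Bernoulli:
A*(mu) = mu*log(mu) + (1-mu)*log(1-mu).
mu = 0.6, 1-mu = 0.4.
mu*log(mu) = 0.6*log(0.6) = -0.306495.
(1-mu)*log(1-mu) = 0.4*log(0.4) = -0.366516.
A* = -0.306495 + -0.366516 = -0.6730

-0.6730


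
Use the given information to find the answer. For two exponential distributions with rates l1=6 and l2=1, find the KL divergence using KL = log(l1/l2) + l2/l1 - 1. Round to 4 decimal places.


KL divergence for exponential family:
KL = log(l1/l2) + l2/l1 - 1.
log(6/1) = 1.791759.
1/6 = 0.166667.
KL = 1.791759 + 0.166667 - 1 = 0.9584

0.9584


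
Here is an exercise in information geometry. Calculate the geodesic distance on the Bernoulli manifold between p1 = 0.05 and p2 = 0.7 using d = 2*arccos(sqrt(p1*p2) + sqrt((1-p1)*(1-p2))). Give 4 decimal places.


Geodesic distance on Bernoulli manifold:
d(p1,p2) = 2*arccos(sqrt(p1*p2) + sqrt((1-p1)*(1-p2))).
sqrt(p1*p2) = sqrt(0.05*0.7) = 0.187083.
sqrt((1-p1)*(1-p2)) = sqrt(0.95*0.3) = 0.533854.
arg = 0.187083 + 0.533854 = 0.720937.
d = 2*arccos(0.720937) = 1.5313

1.5313


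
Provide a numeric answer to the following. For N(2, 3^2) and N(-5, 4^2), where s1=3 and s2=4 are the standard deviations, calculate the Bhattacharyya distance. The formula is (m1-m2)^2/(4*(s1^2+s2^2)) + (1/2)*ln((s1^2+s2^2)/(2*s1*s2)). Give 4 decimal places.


Bhattacharyya distance between two Gaussians:
DB = (m1-m2)^2/(4*(s1^2+s2^2)) + (1/2)*ln((s1^2+s2^2)/(2*s1*s2)).
(m1-m2)^2 = (7)^2 = 49.
s1^2+s2^2 = 9 + 16 = 25.
term1 = 49/100 = 0.49.
term2 = 0.5*ln(25/24.0) = 0.020411.
DB = 0.49 + 0.020411 = 0.5104

0.5104


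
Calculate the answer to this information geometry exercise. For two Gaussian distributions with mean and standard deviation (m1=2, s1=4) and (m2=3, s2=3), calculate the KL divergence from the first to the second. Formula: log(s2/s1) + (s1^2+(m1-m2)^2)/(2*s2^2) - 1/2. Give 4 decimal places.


KL divergence between normal distributions:
KL = log(s2/s1) + (s1^2 + (m1-m2)^2)/(2*s2^2) - 1/2.
log(3/4) = -0.287682.
(4^2 + (2-3)^2)/(2*3^2) = (16 + 1)/18 = 0.944444.
KL = -0.287682 + 0.944444 - 0.5 = 0.1568

0.1568


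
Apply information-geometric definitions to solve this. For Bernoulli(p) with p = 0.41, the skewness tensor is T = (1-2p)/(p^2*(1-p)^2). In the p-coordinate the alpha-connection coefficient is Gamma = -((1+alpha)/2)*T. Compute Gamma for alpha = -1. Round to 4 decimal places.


Skewness (Amari-Chentsov) tensor: T = (1-2p)/(p^2*(1-p)^2).
p = 0.41, 1-2p = 0.18, p^2 = 0.1681, (1-p)^2 = 0.3481.
T = 0.18/(0.1681 * 0.3481) = 3.076102.
In the p-coordinate, Gamma^(alpha) = Gamma^(0) - (alpha/2)*T with Gamma^(0) = (1/2)*g'(p) = -T/2,
so Gamma^(alpha) = -((1+alpha)/2)*T.
alpha = -1, -(1+alpha)/2 = 0.0.
Gamma = 0.0 * 3.076102 = 0.0000

0.0000


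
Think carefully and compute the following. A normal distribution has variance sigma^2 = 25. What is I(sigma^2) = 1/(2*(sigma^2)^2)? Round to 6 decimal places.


Fisher information for variance: I(sigma^2) = 1/(2*sigma^4).
sigma^2 = 25, so sigma^4 = 625.
I = 1/(2*625) = 1/1250 = 0.000800

0.000800


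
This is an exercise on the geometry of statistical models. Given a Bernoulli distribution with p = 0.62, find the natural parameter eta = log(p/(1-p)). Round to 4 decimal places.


Natural parameter for Bernoulli: eta = log(p/(1-p)).
p = 0.62, 1-p = 0.38.
p/(1-p) = 1.631579.
eta = log(1.631579) = 0.4895

0.4895


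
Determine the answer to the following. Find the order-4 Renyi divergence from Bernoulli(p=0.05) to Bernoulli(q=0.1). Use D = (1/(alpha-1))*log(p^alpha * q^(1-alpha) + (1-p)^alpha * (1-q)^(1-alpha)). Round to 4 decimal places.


Renyi divergence of order alpha between Bernoulli distributions:
D = (1/(alpha-1))*log(p^alpha * q^(1-alpha) + (1-p)^alpha * (1-q)^(1-alpha)).
alpha = 4, p = 0.05, q = 0.1.
p^alpha * q^(1-alpha) = 0.05^4 * 0.1^-3 = 0.00625.
(1-p)^alpha * (1-q)^(1-alpha) = 0.95^4 * 0.9^-3 = 1.117293.
sum = 0.00625 + 1.117293 = 1.123543.
D = (1/3)*log(1.123543) = 0.0388

0.0388


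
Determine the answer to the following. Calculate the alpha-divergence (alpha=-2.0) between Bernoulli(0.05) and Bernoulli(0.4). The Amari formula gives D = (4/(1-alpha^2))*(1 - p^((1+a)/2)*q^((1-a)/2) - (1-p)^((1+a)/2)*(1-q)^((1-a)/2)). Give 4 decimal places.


Amari alpha-divergence:
D = (4/(1-alpha^2))*(1 - p^((1+a)/2)*q^((1-a)/2) - (1-p)^((1+a)/2)*(1-q)^((1-a)/2)).
alpha = -2.0, p = 0.05, q = 0.4.
e1 = (1+alpha)/2 = -0.5, e2 = (1-alpha)/2 = 1.5.
t1 = p^e1 * q^e2 = 0.05^-0.5 * 0.4^1.5 = 1.131371.
t2 = (1-p)^e1 * (1-q)^e2 = 0.95^-0.5 * 0.6^1.5 = 0.476832.
4/(1-alpha^2) = -1.333333.
D = -1.333333*(1 - 1.131371 - 0.476832) = 0.8109

0.8109


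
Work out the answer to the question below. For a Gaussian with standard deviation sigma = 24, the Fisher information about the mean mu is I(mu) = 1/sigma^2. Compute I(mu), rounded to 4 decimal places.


The Fisher information for the mean of a normal distribution is I(mu) = 1/sigma^2.
sigma = 24, so sigma^2 = 576.
I(mu) = 1/576 = 0.0017

0.0017


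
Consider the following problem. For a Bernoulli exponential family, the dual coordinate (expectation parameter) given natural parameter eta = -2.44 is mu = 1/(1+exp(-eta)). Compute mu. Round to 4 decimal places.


Dual coordinate (expectation parameter) for Bernoulli:
mu = 1/(1+exp(-eta)).
eta = -2.44.
exp(-eta) = exp(2.44) = 11.473041.
mu = 1/(1+11.473041) = 0.0802

0.0802


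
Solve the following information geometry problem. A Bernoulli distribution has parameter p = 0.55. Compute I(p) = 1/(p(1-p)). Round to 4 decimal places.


For Bernoulli(p), Fisher information is I(p) = 1/(p*(1-p)).
p = 0.55, 1-p = 0.45.
p*(1-p) = 0.2475.
I(p) = 1/0.2475 = 4.0404

4.0404


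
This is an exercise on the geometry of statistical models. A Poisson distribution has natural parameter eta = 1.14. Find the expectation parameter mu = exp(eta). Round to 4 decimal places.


Expectation parameter for Poisson exponential family:
mu = exp(eta).
eta = 1.14.
mu = exp(1.14) = 3.1268

3.1268


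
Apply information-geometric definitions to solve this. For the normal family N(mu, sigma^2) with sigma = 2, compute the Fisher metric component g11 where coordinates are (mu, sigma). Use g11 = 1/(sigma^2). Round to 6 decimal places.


For the 2-parameter normal family, the Fisher metric has:
  g11 = 1/sigma^2, g22 = 2/sigma^2.
sigma = 2, sigma^2 = 4.
g11 = 0.250000

0.250000


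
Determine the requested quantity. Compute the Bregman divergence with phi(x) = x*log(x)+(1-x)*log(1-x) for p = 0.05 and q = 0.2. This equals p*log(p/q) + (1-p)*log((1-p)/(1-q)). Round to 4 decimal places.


Bregman divergence with negative entropy generator:
D = p*log(p/q) + (1-p)*log((1-p)/(1-q)).
p = 0.05, q = 0.2.
p*log(p/q) = 0.05*log(0.05/0.2) = -0.069315.
(1-p)*log((1-p)/(1-q)) = 0.95*log(0.95/0.8) = 0.163258.
D = -0.069315 + 0.163258 = 0.0939

0.0939


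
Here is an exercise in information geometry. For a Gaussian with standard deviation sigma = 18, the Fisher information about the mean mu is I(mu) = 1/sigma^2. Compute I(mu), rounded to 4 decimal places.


The Fisher information for the mean of a normal distribution is I(mu) = 1/sigma^2.
sigma = 18, so sigma^2 = 324.
I(mu) = 1/324 = 0.0031

0.0031


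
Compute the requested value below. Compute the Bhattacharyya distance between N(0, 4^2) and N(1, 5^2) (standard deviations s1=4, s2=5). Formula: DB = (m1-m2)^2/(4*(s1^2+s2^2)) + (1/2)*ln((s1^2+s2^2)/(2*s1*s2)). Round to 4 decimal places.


Bhattacharyya distance between two Gaussians:
DB = (m1-m2)^2/(4*(s1^2+s2^2)) + (1/2)*ln((s1^2+s2^2)/(2*s1*s2)).
(m1-m2)^2 = (-1)^2 = 1.
s1^2+s2^2 = 16 + 25 = 41.
term1 = 1/164 = 0.006098.
term2 = 0.5*ln(41/40.0) = 0.012346.
DB = 0.006098 + 0.012346 = 0.0184

0.0184


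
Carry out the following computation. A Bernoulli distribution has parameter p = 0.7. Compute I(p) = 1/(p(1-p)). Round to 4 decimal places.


For Bernoulli(p), Fisher information is I(p) = 1/(p*(1-p)).
p = 0.7, 1-p = 0.3.
p*(1-p) = 0.21.
I(p) = 1/0.21 = 4.7619

4.7619


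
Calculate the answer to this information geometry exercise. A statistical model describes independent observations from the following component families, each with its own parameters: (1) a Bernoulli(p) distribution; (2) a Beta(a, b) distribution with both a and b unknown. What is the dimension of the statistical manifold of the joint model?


The dimension of a statistical manifold equals the number of free
(independent) real parameters of the model. For a product of independent
blocks the parameter counts add.
- Bernoulli (p): 1.
- Beta (a, b): 2.
Total = 1 + 2 = 3.
Dimension = 3

3


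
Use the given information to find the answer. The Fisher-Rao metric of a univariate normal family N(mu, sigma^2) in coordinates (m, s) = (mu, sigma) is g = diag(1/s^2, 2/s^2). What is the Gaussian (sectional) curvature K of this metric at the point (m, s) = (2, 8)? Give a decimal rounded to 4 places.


The metric has the form g = (A dm^2 + B ds^2)/s^2 with A = 1, B = 2.
Substitute u = sqrt(A/B)*m: g = B*(du^2 + ds^2)/s^2, i.e. B times the
Poincare upper half-plane metric, which has constant Gaussian curvature -1.
Scaling a 2D metric by a constant c divides the Gaussian curvature by c,
so K = -1/B = -1/(2) = -0.5000 everywhere (the point (m, s) = (2, 8) is irrelevant:
the curvature is constant).
The requested Gaussian curvature is K = -0.5000.

-0.5000


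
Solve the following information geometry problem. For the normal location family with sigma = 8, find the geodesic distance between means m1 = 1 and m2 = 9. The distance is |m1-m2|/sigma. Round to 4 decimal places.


On the fixed-variance normal subfamily, geodesic distance = |m1-m2|/sigma.
|1 - 9| = 8.
sigma = 8.
d = 8/8 = 1.0000

1.0000


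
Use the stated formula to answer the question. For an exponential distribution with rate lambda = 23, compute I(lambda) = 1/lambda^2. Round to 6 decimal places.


Fisher information for exponential: I(lambda) = 1/lambda^2.
lambda = 23, lambda^2 = 529.
I = 1/529 = 0.001890

0.001890


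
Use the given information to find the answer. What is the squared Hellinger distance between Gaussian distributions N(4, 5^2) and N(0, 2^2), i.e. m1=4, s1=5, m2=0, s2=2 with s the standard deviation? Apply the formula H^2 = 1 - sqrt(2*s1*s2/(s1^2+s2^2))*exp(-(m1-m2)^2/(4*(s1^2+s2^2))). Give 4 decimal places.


Squared Hellinger distance for Gaussians:
H^2 = 1 - sqrt(2*s1*s2/(s1^2+s2^2)) * exp(-(m1-m2)^2/(4*(s1^2+s2^2))).
s1^2 = 25, s2^2 = 4, s1^2+s2^2 = 29.
sqrt(2*5*2/(29)) = 0.830455.
(m1-m2)^2 = (4)^2 = 16.
exp(-16/(4*29)) = exp(-0.137931) = 0.871159.
H^2 = 1 - 0.830455*0.871159 = 0.2765

0.2765


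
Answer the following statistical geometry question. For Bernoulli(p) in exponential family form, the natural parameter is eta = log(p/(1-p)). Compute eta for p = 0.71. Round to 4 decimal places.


Natural parameter for Bernoulli: eta = log(p/(1-p)).
p = 0.71, 1-p = 0.29.
p/(1-p) = 2.448276.
eta = log(2.448276) = 0.8954

0.8954


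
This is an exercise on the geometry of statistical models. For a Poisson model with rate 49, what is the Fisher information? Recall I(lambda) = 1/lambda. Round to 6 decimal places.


Fisher information for Poisson: I(lambda) = 1/lambda.
lambda = 49.
I(lambda) = 1/49 = 0.020408

0.020408


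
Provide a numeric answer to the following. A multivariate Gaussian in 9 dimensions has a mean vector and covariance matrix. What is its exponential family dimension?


Exponential family dimension calculation:
For 9-dim MVN: mean has 9 params, covariance has 9*10/2 = 45 unique entries.
Total dim = 9 + 45 = 54.

54


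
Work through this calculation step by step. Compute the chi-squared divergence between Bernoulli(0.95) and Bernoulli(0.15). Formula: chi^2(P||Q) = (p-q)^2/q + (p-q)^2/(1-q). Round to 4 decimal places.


Chi-squared divergence between Bernoulli distributions:
chi^2 = (p-q)^2/q + (p-q)^2/(1-q).
p = 0.95, q = 0.15, p-q = 0.8.
(p-q)^2 = 0.64.
term1 = 0.64/0.15 = 4.266667.
term2 = 0.64/0.85 = 0.752941.
chi^2 = 4.266667 + 0.752941 = 5.0196

5.0196


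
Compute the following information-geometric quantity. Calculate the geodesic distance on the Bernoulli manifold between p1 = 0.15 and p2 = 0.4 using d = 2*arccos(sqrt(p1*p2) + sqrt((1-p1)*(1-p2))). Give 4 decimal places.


Geodesic distance on Bernoulli manifold:
d(p1,p2) = 2*arccos(sqrt(p1*p2) + sqrt((1-p1)*(1-p2))).
sqrt(p1*p2) = sqrt(0.15*0.4) = 0.244949.
sqrt((1-p1)*(1-p2)) = sqrt(0.85*0.6) = 0.714143.
arg = 0.244949 + 0.714143 = 0.959092.
d = 2*arccos(0.959092) = 0.5740

0.5740


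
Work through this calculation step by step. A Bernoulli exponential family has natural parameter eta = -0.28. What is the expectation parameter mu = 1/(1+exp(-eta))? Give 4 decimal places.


Dual coordinate (expectation parameter) for Bernoulli:
mu = 1/(1+exp(-eta)).
eta = -0.28.
exp(-eta) = exp(0.28) = 1.32313.
mu = 1/(1+1.32313) = 0.4305

0.4305


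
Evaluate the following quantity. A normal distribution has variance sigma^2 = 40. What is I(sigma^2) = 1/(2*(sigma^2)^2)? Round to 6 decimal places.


Fisher information for variance: I(sigma^2) = 1/(2*sigma^4).
sigma^2 = 40, so sigma^4 = 1600.
I = 1/(2*1600) = 1/3200 = 0.000313

0.000313


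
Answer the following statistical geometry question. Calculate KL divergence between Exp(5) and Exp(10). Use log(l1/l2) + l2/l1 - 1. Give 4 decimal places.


KL divergence for exponential family:
KL = log(l1/l2) + l2/l1 - 1.
log(5/10) = -0.693147.
10/5 = 2.0.
KL = -0.693147 + 2.0 - 1 = 0.3069

0.3069


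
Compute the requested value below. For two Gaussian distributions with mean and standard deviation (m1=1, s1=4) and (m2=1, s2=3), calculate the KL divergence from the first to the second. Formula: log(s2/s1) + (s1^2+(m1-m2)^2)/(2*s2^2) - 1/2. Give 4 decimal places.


KL divergence between normal distributions:
KL = log(s2/s1) + (s1^2 + (m1-m2)^2)/(2*s2^2) - 1/2.
log(3/4) = -0.287682.
(4^2 + (1-1)^2)/(2*3^2) = (16 + 0)/18 = 0.888889.
KL = -0.287682 + 0.888889 - 0.5 = 0.1012

0.1012


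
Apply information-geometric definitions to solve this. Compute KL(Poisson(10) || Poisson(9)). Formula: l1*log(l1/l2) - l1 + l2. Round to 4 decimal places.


KL divergence for Poisson:
KL = l1*log(l1/l2) - l1 + l2.
l1 = 10, l2 = 9.
log(10/9) = 0.105361.
l1*log(l1/l2) = 10 * 0.105361 = 1.053605.
KL = 1.053605 - 10 + 9 = 0.0536

0.0536


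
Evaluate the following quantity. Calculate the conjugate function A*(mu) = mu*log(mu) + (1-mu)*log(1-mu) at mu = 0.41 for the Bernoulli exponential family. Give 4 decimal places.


Legendre transform for Bernoulli:
A*(mu) = mu*log(mu) + (1-mu)*log(1-mu).
mu = 0.41, 1-mu = 0.59.
mu*log(mu) = 0.41*log(0.41) = -0.365555.
(1-mu)*log(1-mu) = 0.59*log(0.59) = -0.311303.
A* = -0.365555 + -0.311303 = -0.6769

-0.6769


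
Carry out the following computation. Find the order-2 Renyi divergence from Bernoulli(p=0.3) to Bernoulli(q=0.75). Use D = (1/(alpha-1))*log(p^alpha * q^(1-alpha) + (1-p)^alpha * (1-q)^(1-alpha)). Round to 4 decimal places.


Renyi divergence of order alpha between Bernoulli distributions:
D = (1/(alpha-1))*log(p^alpha * q^(1-alpha) + (1-p)^alpha * (1-q)^(1-alpha)).
alpha = 2, p = 0.3, q = 0.75.
p^alpha * q^(1-alpha) = 0.3^2 * 0.75^-1 = 0.12.
(1-p)^alpha * (1-q)^(1-alpha) = 0.7^2 * 0.25^-1 = 1.96.
sum = 0.12 + 1.96 = 2.08.
D = (1/1)*log(2.08) = 0.7324

0.7324


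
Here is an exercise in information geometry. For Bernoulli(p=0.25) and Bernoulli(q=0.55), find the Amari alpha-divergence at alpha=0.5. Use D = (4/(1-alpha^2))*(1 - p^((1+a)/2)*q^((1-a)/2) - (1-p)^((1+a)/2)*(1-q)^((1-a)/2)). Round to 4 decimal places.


Amari alpha-divergence:
D = (4/(1-alpha^2))*(1 - p^((1+a)/2)*q^((1-a)/2) - (1-p)^((1+a)/2)*(1-q)^((1-a)/2)).
alpha = 0.5, p = 0.25, q = 0.55.
e1 = (1+alpha)/2 = 0.75, e2 = (1-alpha)/2 = 0.25.
t1 = p^e1 * q^e2 = 0.25^0.75 * 0.55^0.25 = 0.304471.
t2 = (1-p)^e1 * (1-q)^e2 = 0.75^0.75 * 0.45^0.25 = 0.660084.
4/(1-alpha^2) = 5.333333.
D = 5.333333*(1 - 0.304471 - 0.660084) = 0.1890

0.1890


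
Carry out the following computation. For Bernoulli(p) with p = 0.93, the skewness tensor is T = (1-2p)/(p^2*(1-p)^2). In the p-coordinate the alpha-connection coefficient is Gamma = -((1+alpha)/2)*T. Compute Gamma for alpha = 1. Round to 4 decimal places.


Skewness (Amari-Chentsov) tensor: T = (1-2p)/(p^2*(1-p)^2).
p = 0.93, 1-2p = -0.86, p^2 = 0.8649, (1-p)^2 = 0.0049.
T = -0.86/(0.8649 * 0.0049) = -202.92543.
In the p-coordinate, Gamma^(alpha) = Gamma^(0) - (alpha/2)*T with Gamma^(0) = (1/2)*g'(p) = -T/2,
so Gamma^(alpha) = -((1+alpha)/2)*T.
alpha = 1, -(1+alpha)/2 = -1.0.
Gamma = -1.0 * -202.92543 = 202.9254

202.9254


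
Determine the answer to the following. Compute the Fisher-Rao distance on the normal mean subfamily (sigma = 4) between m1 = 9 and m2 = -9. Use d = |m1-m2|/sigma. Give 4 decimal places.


On the fixed-variance normal subfamily, geodesic distance = |m1-m2|/sigma.
|9 - -9| = 18.
sigma = 4.
d = 18/4 = 4.5000

4.5000


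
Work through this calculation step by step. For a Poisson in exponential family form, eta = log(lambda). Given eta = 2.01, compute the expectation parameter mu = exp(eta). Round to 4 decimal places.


Expectation parameter for Poisson exponential family:
mu = exp(eta).
eta = 2.01.
mu = exp(2.01) = 7.4633

7.4633


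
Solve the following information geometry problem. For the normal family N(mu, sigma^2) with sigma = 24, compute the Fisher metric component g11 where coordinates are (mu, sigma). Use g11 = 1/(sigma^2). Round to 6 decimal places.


For the 2-parameter normal family, the Fisher metric has:
  g11 = 1/sigma^2, g22 = 2/sigma^2.
sigma = 24, sigma^2 = 576.
g11 = 0.001736

0.001736


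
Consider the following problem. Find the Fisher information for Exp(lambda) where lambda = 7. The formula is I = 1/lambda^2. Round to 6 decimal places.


Fisher information for exponential: I(lambda) = 1/lambda^2.
lambda = 7, lambda^2 = 49.
I = 1/49 = 0.020408

0.020408


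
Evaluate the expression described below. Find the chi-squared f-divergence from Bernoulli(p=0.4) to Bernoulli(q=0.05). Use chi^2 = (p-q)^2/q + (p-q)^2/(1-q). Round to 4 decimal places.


Chi-squared divergence between Bernoulli distributions:
chi^2 = (p-q)^2/q + (p-q)^2/(1-q).
p = 0.4, q = 0.05, p-q = 0.35.
(p-q)^2 = 0.1225.
term1 = 0.1225/0.05 = 2.45.
term2 = 0.1225/0.95 = 0.128947.
chi^2 = 2.45 + 0.128947 = 2.5789

2.5789


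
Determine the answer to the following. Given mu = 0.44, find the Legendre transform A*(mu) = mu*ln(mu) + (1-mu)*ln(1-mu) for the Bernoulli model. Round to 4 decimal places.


Legendre transform for Bernoulli:
A*(mu) = mu*log(mu) + (1-mu)*log(1-mu).
mu = 0.44, 1-mu = 0.56.
mu*log(mu) = 0.44*log(0.44) = -0.361231.
(1-mu)*log(1-mu) = 0.56*log(0.56) = -0.324698.
A* = -0.361231 + -0.324698 = -0.6859

-0.6859


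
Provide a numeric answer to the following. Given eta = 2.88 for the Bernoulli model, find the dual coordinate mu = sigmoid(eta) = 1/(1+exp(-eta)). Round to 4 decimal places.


Dual coordinate (expectation parameter) for Bernoulli:
mu = 1/(1+exp(-eta)).
eta = 2.88.
exp(-eta) = exp(-2.88) = 0.056135.
mu = 1/(1+0.056135) = 0.9468

0.9468


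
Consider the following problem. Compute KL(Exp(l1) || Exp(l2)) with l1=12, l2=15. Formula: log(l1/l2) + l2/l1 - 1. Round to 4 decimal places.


KL divergence for exponential family:
KL = log(l1/l2) + l2/l1 - 1.
log(12/15) = -0.223144.
15/12 = 1.25.
KL = -0.223144 + 1.25 - 1 = 0.0269

0.0269


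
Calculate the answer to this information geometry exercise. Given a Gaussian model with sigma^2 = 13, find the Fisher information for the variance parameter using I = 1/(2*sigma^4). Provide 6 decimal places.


Fisher information for variance: I(sigma^2) = 1/(2*sigma^4).
sigma^2 = 13, so sigma^4 = 169.
I = 1/(2*169) = 1/338 = 0.002959

0.002959


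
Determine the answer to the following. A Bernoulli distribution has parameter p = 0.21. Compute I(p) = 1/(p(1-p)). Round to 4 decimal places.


For Bernoulli(p), Fisher information is I(p) = 1/(p*(1-p)).
p = 0.21, 1-p = 0.79.
p*(1-p) = 0.1659.
I(p) = 1/0.1659 = 6.0277

6.0277


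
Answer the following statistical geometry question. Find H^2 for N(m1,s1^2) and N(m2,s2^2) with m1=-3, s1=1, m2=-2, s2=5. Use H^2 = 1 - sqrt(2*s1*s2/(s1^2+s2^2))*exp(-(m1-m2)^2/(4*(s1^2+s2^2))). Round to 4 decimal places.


Squared Hellinger distance for Gaussians:
H^2 = 1 - sqrt(2*s1*s2/(s1^2+s2^2)) * exp(-(m1-m2)^2/(4*(s1^2+s2^2))).
s1^2 = 1, s2^2 = 25, s1^2+s2^2 = 26.
sqrt(2*1*5/(26)) = 0.620174.
(m1-m2)^2 = (-1)^2 = 1.
exp(-1/(4*26)) = exp(-0.009615) = 0.990431.
H^2 = 1 - 0.620174*0.990431 = 0.3858

0.3858


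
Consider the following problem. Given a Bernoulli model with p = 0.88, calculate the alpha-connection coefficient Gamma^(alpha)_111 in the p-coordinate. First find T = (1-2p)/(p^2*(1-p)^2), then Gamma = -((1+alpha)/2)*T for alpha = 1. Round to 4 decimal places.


Skewness (Amari-Chentsov) tensor: T = (1-2p)/(p^2*(1-p)^2).
p = 0.88, 1-2p = -0.76, p^2 = 0.7744, (1-p)^2 = 0.0144.
T = -0.76/(0.7744 * 0.0144) = -68.153122.
In the p-coordinate, Gamma^(alpha) = Gamma^(0) - (alpha/2)*T with Gamma^(0) = (1/2)*g'(p) = -T/2,
so Gamma^(alpha) = -((1+alpha)/2)*T.
alpha = 1, -(1+alpha)/2 = -1.0.
Gamma = -1.0 * -68.153122 = 68.1531

68.1531


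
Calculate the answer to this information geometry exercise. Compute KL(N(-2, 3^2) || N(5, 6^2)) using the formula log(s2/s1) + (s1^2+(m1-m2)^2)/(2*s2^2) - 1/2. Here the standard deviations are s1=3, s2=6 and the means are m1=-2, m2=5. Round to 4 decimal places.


KL divergence between normal distributions:
KL = log(s2/s1) + (s1^2 + (m1-m2)^2)/(2*s2^2) - 1/2.
log(6/3) = 0.693147.
(3^2 + (-2-5)^2)/(2*6^2) = (9 + 49)/72 = 0.805556.
KL = 0.693147 + 0.805556 - 0.5 = 0.9987

0.9987


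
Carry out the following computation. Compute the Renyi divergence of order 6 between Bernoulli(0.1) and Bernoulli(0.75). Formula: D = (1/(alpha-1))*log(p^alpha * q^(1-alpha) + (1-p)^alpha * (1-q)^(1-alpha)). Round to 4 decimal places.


Renyi divergence of order alpha between Bernoulli distributions:
D = (1/(alpha-1))*log(p^alpha * q^(1-alpha) + (1-p)^alpha * (1-q)^(1-alpha)).
alpha = 6, p = 0.1, q = 0.75.
p^alpha * q^(1-alpha) = 0.1^6 * 0.75^-5 = 4e-06.
(1-p)^alpha * (1-q)^(1-alpha) = 0.9^6 * 0.25^-5 = 544.195584.
sum = 4e-06 + 544.195584 = 544.195588.
D = (1/5)*log(544.195588) = 1.2599

1.2599


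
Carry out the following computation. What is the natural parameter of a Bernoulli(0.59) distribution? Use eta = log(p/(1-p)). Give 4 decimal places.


Natural parameter for Bernoulli: eta = log(p/(1-p)).
p = 0.59, 1-p = 0.41.
p/(1-p) = 1.439024.
eta = log(1.439024) = 0.3640

0.3640


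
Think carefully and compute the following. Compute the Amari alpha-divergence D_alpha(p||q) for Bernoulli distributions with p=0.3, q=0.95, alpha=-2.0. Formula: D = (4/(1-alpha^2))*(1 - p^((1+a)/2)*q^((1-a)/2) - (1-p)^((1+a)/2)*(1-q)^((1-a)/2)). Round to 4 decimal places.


Amari alpha-divergence:
D = (4/(1-alpha^2))*(1 - p^((1+a)/2)*q^((1-a)/2) - (1-p)^((1+a)/2)*(1-q)^((1-a)/2)).
alpha = -2.0, p = 0.3, q = 0.95.
e1 = (1+alpha)/2 = -0.5, e2 = (1-alpha)/2 = 1.5.
t1 = p^e1 * q^e2 = 0.3^-0.5 * 0.95^1.5 = 1.690537.
t2 = (1-p)^e1 * (1-q)^e2 = 0.7^-0.5 * 0.05^1.5 = 0.013363.
4/(1-alpha^2) = -1.333333.
D = -1.333333*(1 - 1.690537 - 0.013363) = 0.9385

0.9385


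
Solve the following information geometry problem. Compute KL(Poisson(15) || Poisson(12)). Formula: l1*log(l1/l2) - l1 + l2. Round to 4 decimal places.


KL divergence for Poisson:
KL = l1*log(l1/l2) - l1 + l2.
l1 = 15, l2 = 12.
log(15/12) = 0.223144.
l1*log(l1/l2) = 15 * 0.223144 = 3.347153.
KL = 3.347153 - 15 + 12 = 0.3472

0.3472


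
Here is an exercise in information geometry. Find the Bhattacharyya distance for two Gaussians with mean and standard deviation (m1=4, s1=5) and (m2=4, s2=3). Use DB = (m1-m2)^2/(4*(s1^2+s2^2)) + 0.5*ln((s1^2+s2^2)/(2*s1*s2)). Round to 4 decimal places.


Bhattacharyya distance between two Gaussians:
DB = (m1-m2)^2/(4*(s1^2+s2^2)) + (1/2)*ln((s1^2+s2^2)/(2*s1*s2)).
(m1-m2)^2 = (0)^2 = 0.
s1^2+s2^2 = 25 + 9 = 34.
term1 = 0/136 = 0.0.
term2 = 0.5*ln(34/30.0) = 0.062582.
DB = 0.0 + 0.062582 = 0.0626

0.0626


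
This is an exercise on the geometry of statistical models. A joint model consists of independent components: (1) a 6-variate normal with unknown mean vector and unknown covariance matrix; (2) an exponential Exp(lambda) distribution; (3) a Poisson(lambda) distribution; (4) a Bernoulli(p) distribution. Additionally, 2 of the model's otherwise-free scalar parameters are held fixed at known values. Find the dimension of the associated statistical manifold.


The dimension of a statistical manifold equals the number of free
(independent) real parameters of the model. For a product of independent
blocks the parameter counts add.
- 6-variate normal: 6 (mean) + 6*7/2 = 21 (symmetric covariance) = 27.
- exponential (lambda): 1.
- Poisson (lambda): 1.
- Bernoulli (p): 1.
Total = 27 + 1 + 1 + 1 = 30.
2 parameter(s) fixed at known values: 30 - 2 = 28.
Dimension = 28

28


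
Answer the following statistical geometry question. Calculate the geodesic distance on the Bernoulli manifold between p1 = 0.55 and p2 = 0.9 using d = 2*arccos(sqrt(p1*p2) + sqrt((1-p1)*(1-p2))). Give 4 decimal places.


Geodesic distance on Bernoulli manifold:
d(p1,p2) = 2*arccos(sqrt(p1*p2) + sqrt((1-p1)*(1-p2))).
sqrt(p1*p2) = sqrt(0.55*0.9) = 0.703562.
sqrt((1-p1)*(1-p2)) = sqrt(0.45*0.1) = 0.212132.
arg = 0.703562 + 0.212132 = 0.915694.
d = 2*arccos(0.915694) = 0.8271

0.8271


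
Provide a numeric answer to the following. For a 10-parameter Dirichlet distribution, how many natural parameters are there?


Exponential family dimension calculation:
Dirichlet with 10 components has 10 natural parameters.

10


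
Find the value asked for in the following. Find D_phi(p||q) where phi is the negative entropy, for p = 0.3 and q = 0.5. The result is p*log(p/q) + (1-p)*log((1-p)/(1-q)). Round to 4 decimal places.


Bregman divergence with negative entropy generator:
D = p*log(p/q) + (1-p)*log((1-p)/(1-q)).
p = 0.3, q = 0.5.
p*log(p/q) = 0.3*log(0.3/0.5) = -0.153248.
(1-p)*log((1-p)/(1-q)) = 0.7*log(0.7/0.5) = 0.235531.
D = -0.153248 + 0.235531 = 0.0823

0.0823


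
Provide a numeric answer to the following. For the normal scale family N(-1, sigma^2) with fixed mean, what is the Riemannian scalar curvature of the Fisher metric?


This family has a single free parameter, so its statistical manifold
is 1-dimensional. The Riemann curvature tensor of any 1-dimensional
Riemannian manifold vanishes identically, so R = 0.

0


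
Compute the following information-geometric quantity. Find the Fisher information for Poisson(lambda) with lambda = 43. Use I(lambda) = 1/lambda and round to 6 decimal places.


Fisher information for Poisson: I(lambda) = 1/lambda.
lambda = 43.
I(lambda) = 1/43 = 0.023256

0.023256


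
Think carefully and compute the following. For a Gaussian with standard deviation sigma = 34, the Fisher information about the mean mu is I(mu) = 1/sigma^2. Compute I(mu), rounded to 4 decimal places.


The Fisher information for the mean of a normal distribution is I(mu) = 1/sigma^2.
sigma = 34, so sigma^2 = 1156.
I(mu) = 1/1156 = 0.0009

0.0009


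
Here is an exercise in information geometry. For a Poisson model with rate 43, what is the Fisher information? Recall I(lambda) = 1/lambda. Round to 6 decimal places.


Fisher information for Poisson: I(lambda) = 1/lambda.
lambda = 43.
I(lambda) = 1/43 = 0.023256

0.023256


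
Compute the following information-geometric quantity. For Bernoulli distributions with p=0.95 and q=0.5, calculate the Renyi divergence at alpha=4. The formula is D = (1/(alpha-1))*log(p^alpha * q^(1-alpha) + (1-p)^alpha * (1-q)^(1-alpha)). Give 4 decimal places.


Renyi divergence of order alpha between Bernoulli distributions:
D = (1/(alpha-1))*log(p^alpha * q^(1-alpha) + (1-p)^alpha * (1-q)^(1-alpha)).
alpha = 4, p = 0.95, q = 0.5.
p^alpha * q^(1-alpha) = 0.95^4 * 0.5^-3 = 6.51605.
(1-p)^alpha * (1-q)^(1-alpha) = 0.05^4 * 0.5^-3 = 5e-05.
sum = 6.51605 + 5e-05 = 6.5161.
D = (1/3)*log(6.5161) = 0.6248

0.6248


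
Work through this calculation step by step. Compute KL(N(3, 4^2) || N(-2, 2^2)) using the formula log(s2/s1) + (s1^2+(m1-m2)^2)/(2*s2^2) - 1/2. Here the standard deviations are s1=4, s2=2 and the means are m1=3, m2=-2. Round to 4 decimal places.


KL divergence between normal distributions:
KL = log(s2/s1) + (s1^2 + (m1-m2)^2)/(2*s2^2) - 1/2.
log(2/4) = -0.693147.
(4^2 + (3--2)^2)/(2*2^2) = (16 + 25)/8 = 5.125.
KL = -0.693147 + 5.125 - 0.5 = 3.9319

3.9319


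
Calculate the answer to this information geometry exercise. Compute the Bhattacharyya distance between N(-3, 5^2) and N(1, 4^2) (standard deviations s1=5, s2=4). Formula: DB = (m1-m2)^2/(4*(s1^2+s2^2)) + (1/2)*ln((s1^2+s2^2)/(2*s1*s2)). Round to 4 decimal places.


Bhattacharyya distance between two Gaussians:
DB = (m1-m2)^2/(4*(s1^2+s2^2)) + (1/2)*ln((s1^2+s2^2)/(2*s1*s2)).
(m1-m2)^2 = (-4)^2 = 16.
s1^2+s2^2 = 25 + 16 = 41.
term1 = 16/164 = 0.097561.
term2 = 0.5*ln(41/40.0) = 0.012346.
DB = 0.097561 + 0.012346 = 0.1099

0.1099


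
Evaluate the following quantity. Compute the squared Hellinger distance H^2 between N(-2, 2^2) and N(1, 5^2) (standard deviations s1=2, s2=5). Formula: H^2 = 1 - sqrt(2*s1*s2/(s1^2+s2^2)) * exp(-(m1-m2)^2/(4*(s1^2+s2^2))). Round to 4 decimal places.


Squared Hellinger distance for Gaussians:
H^2 = 1 - sqrt(2*s1*s2/(s1^2+s2^2)) * exp(-(m1-m2)^2/(4*(s1^2+s2^2))).
s1^2 = 4, s2^2 = 25, s1^2+s2^2 = 29.
sqrt(2*2*5/(29)) = 0.830455.
(m1-m2)^2 = (-3)^2 = 9.
exp(-9/(4*29)) = exp(-0.077586) = 0.925347.
H^2 = 1 - 0.830455*0.925347 = 0.2315

0.2315


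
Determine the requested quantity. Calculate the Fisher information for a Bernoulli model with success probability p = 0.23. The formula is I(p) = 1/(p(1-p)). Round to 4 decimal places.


For Bernoulli(p), Fisher information is I(p) = 1/(p*(1-p)).
p = 0.23, 1-p = 0.77.
p*(1-p) = 0.1771.
I(p) = 1/0.1771 = 5.6465

5.6465


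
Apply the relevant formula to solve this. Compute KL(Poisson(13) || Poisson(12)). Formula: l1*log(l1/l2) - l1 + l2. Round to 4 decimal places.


KL divergence for Poisson:
KL = l1*log(l1/l2) - l1 + l2.
l1 = 13, l2 = 12.
log(13/12) = 0.080043.
l1*log(l1/l2) = 13 * 0.080043 = 1.040555.
KL = 1.040555 - 13 + 12 = 0.0406

0.0406


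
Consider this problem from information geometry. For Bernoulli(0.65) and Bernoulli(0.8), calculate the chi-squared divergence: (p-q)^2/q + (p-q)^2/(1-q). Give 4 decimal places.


Chi-squared divergence between Bernoulli distributions:
chi^2 = (p-q)^2/q + (p-q)^2/(1-q).
p = 0.65, q = 0.8, p-q = -0.15.
(p-q)^2 = 0.0225.
term1 = 0.0225/0.8 = 0.028125.
term2 = 0.0225/0.2 = 0.1125.
chi^2 = 0.028125 + 0.1125 = 0.1406

0.1406


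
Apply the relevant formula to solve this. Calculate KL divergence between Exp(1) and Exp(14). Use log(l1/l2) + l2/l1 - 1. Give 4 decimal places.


KL divergence for exponential family:
KL = log(l1/l2) + l2/l1 - 1.
log(1/14) = -2.639057.
14/1 = 14.0.
KL = -2.639057 + 14.0 - 1 = 10.3609

10.3609


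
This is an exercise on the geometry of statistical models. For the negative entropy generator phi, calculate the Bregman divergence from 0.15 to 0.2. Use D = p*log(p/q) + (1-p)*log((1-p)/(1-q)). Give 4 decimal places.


Bregman divergence with negative entropy generator:
D = p*log(p/q) + (1-p)*log((1-p)/(1-q)).
p = 0.15, q = 0.2.
p*log(p/q) = 0.15*log(0.15/0.2) = -0.043152.
(1-p)*log((1-p)/(1-q)) = 0.85*log(0.85/0.8) = 0.051531.
D = -0.043152 + 0.051531 = 0.0084

0.0084


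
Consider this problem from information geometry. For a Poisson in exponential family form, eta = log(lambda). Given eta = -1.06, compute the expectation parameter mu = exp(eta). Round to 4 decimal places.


Expectation parameter for Poisson exponential family:
mu = exp(eta).
eta = -1.06.
mu = exp(-1.06) = 0.3465

0.3465


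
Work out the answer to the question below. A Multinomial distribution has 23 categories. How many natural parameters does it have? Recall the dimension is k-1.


Exponential family dimension calculation:
For Multinomial with k=23 categories, dim = k-1 = 22.

22


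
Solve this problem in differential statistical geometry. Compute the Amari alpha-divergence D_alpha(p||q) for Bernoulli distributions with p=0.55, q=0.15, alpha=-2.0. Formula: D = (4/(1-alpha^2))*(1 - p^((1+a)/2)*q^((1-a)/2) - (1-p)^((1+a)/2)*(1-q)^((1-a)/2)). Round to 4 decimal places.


Amari alpha-divergence:
D = (4/(1-alpha^2))*(1 - p^((1+a)/2)*q^((1-a)/2) - (1-p)^((1+a)/2)*(1-q)^((1-a)/2)).
alpha = -2.0, p = 0.55, q = 0.15.
e1 = (1+alpha)/2 = -0.5, e2 = (1-alpha)/2 = 1.5.
t1 = p^e1 * q^e2 = 0.55^-0.5 * 0.15^1.5 = 0.078335.
t2 = (1-p)^e1 * (1-q)^e2 = 0.45^-0.5 * 0.85^1.5 = 1.168213.
4/(1-alpha^2) = -1.333333.
D = -1.333333*(1 - 0.078335 - 1.168213) = 0.3287

0.3287


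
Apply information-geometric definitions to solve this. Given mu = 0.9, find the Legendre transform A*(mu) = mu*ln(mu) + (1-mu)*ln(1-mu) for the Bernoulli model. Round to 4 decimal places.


Legendre transform for Bernoulli:
A*(mu) = mu*log(mu) + (1-mu)*log(1-mu).
mu = 0.9, 1-mu = 0.1.
mu*log(mu) = 0.9*log(0.9) = -0.094824.
(1-mu)*log(1-mu) = 0.1*log(0.1) = -0.230259.
A* = -0.094824 + -0.230259 = -0.3251

-0.3251


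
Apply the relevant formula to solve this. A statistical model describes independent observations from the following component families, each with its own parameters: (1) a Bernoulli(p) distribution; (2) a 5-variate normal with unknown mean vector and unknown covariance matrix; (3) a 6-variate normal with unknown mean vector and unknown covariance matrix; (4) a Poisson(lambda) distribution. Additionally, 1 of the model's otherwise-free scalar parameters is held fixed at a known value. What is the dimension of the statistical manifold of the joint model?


The dimension of a statistical manifold equals the number of free
(independent) real parameters of the model. For a product of independent
blocks the parameter counts add.
- Bernoulli (p): 1.
- 5-variate normal: 5 (mean) + 5*6/2 = 15 (symmetric covariance) = 20.
- 6-variate normal: 6 (mean) + 6*7/2 = 21 (symmetric covariance) = 27.
- Poisson (lambda): 1.
Total = 1 + 20 + 27 + 1 = 49.
1 parameter(s) fixed at known values: 49 - 1 = 48.
Dimension = 48

48


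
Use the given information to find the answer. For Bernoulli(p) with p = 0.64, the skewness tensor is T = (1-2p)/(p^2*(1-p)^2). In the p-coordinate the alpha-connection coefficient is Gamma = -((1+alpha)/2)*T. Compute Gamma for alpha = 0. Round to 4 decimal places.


Skewness (Amari-Chentsov) tensor: T = (1-2p)/(p^2*(1-p)^2).
p = 0.64, 1-2p = -0.28, p^2 = 0.4096, (1-p)^2 = 0.1296.
T = -0.28/(0.4096 * 0.1296) = -5.274643.
In the p-coordinate, Gamma^(alpha) = Gamma^(0) - (alpha/2)*T with Gamma^(0) = (1/2)*g'(p) = -T/2,
so Gamma^(alpha) = -((1+alpha)/2)*T.
alpha = 0, -(1+alpha)/2 = -0.5.
Gamma = -0.5 * -5.274643 = 2.6373

2.6373


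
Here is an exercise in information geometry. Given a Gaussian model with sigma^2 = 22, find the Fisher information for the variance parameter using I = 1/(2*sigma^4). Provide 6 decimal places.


Fisher information for variance: I(sigma^2) = 1/(2*sigma^4).
sigma^2 = 22, so sigma^4 = 484.
I = 1/(2*484) = 1/968 = 0.001033

0.001033


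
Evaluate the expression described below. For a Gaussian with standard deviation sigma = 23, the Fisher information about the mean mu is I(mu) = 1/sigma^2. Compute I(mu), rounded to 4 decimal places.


The Fisher information for the mean of a normal distribution is I(mu) = 1/sigma^2.
sigma = 23, so sigma^2 = 529.
I(mu) = 1/529 = 0.0019

0.0019


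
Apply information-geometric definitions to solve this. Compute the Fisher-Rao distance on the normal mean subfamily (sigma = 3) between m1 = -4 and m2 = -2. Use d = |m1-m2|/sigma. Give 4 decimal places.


On the fixed-variance normal subfamily, geodesic distance = |m1-m2|/sigma.
|-4 - -2| = 2.
sigma = 3.
d = 2/3 = 0.6667

0.6667


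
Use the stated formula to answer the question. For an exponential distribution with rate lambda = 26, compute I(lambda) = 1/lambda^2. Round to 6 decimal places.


Fisher information for exponential: I(lambda) = 1/lambda^2.
lambda = 26, lambda^2 = 676.
I = 1/676 = 0.001479

0.001479


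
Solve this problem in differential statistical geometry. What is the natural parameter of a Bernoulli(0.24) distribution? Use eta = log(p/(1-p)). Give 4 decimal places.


Natural parameter for Bernoulli: eta = log(p/(1-p)).
p = 0.24, 1-p = 0.76.
p/(1-p) = 0.315789.
eta = log(0.315789) = -1.1527

-1.1527


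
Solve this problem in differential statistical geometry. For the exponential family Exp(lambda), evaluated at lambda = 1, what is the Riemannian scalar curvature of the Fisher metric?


This family has a single free parameter, so its statistical manifold
is 1-dimensional. The Riemann curvature tensor of any 1-dimensional
Riemannian manifold vanishes identically, so R = 0.

0


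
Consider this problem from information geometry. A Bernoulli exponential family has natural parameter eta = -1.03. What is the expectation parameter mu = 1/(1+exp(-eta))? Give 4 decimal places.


Dual coordinate (expectation parameter) for Bernoulli:
mu = 1/(1+exp(-eta)).
eta = -1.03.
exp(-eta) = exp(1.03) = 2.801066.
mu = 1/(1+2.801066) = 0.2631

0.2631


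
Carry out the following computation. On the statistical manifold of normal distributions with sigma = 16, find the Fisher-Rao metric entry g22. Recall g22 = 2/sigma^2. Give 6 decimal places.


For the 2-parameter normal family, the Fisher metric has:
  g11 = 1/sigma^2, g22 = 2/sigma^2.
sigma = 16, sigma^2 = 256.
g22 = 0.007813

0.007813


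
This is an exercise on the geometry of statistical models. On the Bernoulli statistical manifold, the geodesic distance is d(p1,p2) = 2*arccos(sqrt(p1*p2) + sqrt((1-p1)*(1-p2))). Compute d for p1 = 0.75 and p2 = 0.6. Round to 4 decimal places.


Geodesic distance on Bernoulli manifold:
d(p1,p2) = 2*arccos(sqrt(p1*p2) + sqrt((1-p1)*(1-p2))).
sqrt(p1*p2) = sqrt(0.75*0.6) = 0.67082.
sqrt((1-p1)*(1-p2)) = sqrt(0.25*0.4) = 0.316228.
arg = 0.67082 + 0.316228 = 0.987048.
d = 2*arccos(0.987048) = 0.3222

0.3222


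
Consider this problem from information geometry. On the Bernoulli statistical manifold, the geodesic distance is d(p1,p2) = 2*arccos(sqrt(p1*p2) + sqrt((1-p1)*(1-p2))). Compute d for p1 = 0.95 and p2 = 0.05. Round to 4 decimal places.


Geodesic distance on Bernoulli manifold:
d(p1,p2) = 2*arccos(sqrt(p1*p2) + sqrt((1-p1)*(1-p2))).
sqrt(p1*p2) = sqrt(0.95*0.05) = 0.217945.
sqrt((1-p1)*(1-p2)) = sqrt(0.05*0.95) = 0.217945.
arg = 0.217945 + 0.217945 = 0.43589.
d = 2*arccos(0.43589) = 2.2395

2.2395


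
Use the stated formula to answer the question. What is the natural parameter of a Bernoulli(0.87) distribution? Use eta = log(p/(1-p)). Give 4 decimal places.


Natural parameter for Bernoulli: eta = log(p/(1-p)).
p = 0.87, 1-p = 0.13.
p/(1-p) = 6.692308.
eta = log(6.692308) = 1.9010

1.9010


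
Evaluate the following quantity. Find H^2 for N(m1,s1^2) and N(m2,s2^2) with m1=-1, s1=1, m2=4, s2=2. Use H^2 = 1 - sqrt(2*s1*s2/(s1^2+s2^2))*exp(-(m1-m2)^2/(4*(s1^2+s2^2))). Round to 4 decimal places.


Squared Hellinger distance for Gaussians:
H^2 = 1 - sqrt(2*s1*s2/(s1^2+s2^2)) * exp(-(m1-m2)^2/(4*(s1^2+s2^2))).
s1^2 = 1, s2^2 = 4, s1^2+s2^2 = 5.
sqrt(2*1*2/(5)) = 0.894427.
(m1-m2)^2 = (-5)^2 = 25.
exp(-25/(4*5)) = exp(-1.25) = 0.286505.
H^2 = 1 - 0.894427*0.286505 = 0.7437

0.7437


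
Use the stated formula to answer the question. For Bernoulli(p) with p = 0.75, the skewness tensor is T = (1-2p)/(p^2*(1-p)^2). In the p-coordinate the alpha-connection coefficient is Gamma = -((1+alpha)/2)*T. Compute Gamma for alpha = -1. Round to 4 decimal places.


Skewness (Amari-Chentsov) tensor: T = (1-2p)/(p^2*(1-p)^2).
p = 0.75, 1-2p = -0.5, p^2 = 0.5625, (1-p)^2 = 0.0625.
T = -0.5/(0.5625 * 0.0625) = -14.222222.
In the p-coordinate, Gamma^(alpha) = Gamma^(0) - (alpha/2)*T with Gamma^(0) = (1/2)*g'(p) = -T/2,
so Gamma^(alpha) = -((1+alpha)/2)*T.
alpha = -1, -(1+alpha)/2 = 0.0.
Gamma = 0.0 * -14.222222 = 0.0000

0.0000
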